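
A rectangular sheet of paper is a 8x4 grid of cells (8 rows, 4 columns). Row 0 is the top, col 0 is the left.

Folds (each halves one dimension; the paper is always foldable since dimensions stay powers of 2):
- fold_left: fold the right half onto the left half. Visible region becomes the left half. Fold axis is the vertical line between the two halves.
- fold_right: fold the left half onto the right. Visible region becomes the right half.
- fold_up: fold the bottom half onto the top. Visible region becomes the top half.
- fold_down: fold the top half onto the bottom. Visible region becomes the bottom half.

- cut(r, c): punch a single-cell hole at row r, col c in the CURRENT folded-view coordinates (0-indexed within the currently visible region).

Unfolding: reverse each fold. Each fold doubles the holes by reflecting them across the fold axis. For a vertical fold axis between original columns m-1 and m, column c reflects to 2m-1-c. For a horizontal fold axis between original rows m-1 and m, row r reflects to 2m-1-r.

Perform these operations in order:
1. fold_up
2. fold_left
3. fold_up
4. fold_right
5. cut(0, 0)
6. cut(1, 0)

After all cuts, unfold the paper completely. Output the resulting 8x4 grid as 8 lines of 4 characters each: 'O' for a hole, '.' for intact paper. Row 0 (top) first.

Op 1 fold_up: fold axis h@4; visible region now rows[0,4) x cols[0,4) = 4x4
Op 2 fold_left: fold axis v@2; visible region now rows[0,4) x cols[0,2) = 4x2
Op 3 fold_up: fold axis h@2; visible region now rows[0,2) x cols[0,2) = 2x2
Op 4 fold_right: fold axis v@1; visible region now rows[0,2) x cols[1,2) = 2x1
Op 5 cut(0, 0): punch at orig (0,1); cuts so far [(0, 1)]; region rows[0,2) x cols[1,2) = 2x1
Op 6 cut(1, 0): punch at orig (1,1); cuts so far [(0, 1), (1, 1)]; region rows[0,2) x cols[1,2) = 2x1
Unfold 1 (reflect across v@1): 4 holes -> [(0, 0), (0, 1), (1, 0), (1, 1)]
Unfold 2 (reflect across h@2): 8 holes -> [(0, 0), (0, 1), (1, 0), (1, 1), (2, 0), (2, 1), (3, 0), (3, 1)]
Unfold 3 (reflect across v@2): 16 holes -> [(0, 0), (0, 1), (0, 2), (0, 3), (1, 0), (1, 1), (1, 2), (1, 3), (2, 0), (2, 1), (2, 2), (2, 3), (3, 0), (3, 1), (3, 2), (3, 3)]
Unfold 4 (reflect across h@4): 32 holes -> [(0, 0), (0, 1), (0, 2), (0, 3), (1, 0), (1, 1), (1, 2), (1, 3), (2, 0), (2, 1), (2, 2), (2, 3), (3, 0), (3, 1), (3, 2), (3, 3), (4, 0), (4, 1), (4, 2), (4, 3), (5, 0), (5, 1), (5, 2), (5, 3), (6, 0), (6, 1), (6, 2), (6, 3), (7, 0), (7, 1), (7, 2), (7, 3)]

Answer: OOOO
OOOO
OOOO
OOOO
OOOO
OOOO
OOOO
OOOO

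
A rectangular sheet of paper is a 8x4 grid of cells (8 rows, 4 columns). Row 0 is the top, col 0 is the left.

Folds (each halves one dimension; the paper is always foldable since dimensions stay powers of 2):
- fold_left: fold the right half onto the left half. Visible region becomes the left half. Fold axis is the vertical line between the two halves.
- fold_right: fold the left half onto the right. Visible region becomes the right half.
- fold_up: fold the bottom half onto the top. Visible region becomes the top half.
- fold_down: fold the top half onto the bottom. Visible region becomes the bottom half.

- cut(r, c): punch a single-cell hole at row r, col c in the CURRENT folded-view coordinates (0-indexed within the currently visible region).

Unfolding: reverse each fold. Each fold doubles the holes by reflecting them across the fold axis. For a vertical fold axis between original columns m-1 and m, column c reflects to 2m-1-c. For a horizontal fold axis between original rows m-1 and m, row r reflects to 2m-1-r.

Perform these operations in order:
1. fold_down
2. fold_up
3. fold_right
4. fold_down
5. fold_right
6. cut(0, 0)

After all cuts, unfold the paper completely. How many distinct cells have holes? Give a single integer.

Op 1 fold_down: fold axis h@4; visible region now rows[4,8) x cols[0,4) = 4x4
Op 2 fold_up: fold axis h@6; visible region now rows[4,6) x cols[0,4) = 2x4
Op 3 fold_right: fold axis v@2; visible region now rows[4,6) x cols[2,4) = 2x2
Op 4 fold_down: fold axis h@5; visible region now rows[5,6) x cols[2,4) = 1x2
Op 5 fold_right: fold axis v@3; visible region now rows[5,6) x cols[3,4) = 1x1
Op 6 cut(0, 0): punch at orig (5,3); cuts so far [(5, 3)]; region rows[5,6) x cols[3,4) = 1x1
Unfold 1 (reflect across v@3): 2 holes -> [(5, 2), (5, 3)]
Unfold 2 (reflect across h@5): 4 holes -> [(4, 2), (4, 3), (5, 2), (5, 3)]
Unfold 3 (reflect across v@2): 8 holes -> [(4, 0), (4, 1), (4, 2), (4, 3), (5, 0), (5, 1), (5, 2), (5, 3)]
Unfold 4 (reflect across h@6): 16 holes -> [(4, 0), (4, 1), (4, 2), (4, 3), (5, 0), (5, 1), (5, 2), (5, 3), (6, 0), (6, 1), (6, 2), (6, 3), (7, 0), (7, 1), (7, 2), (7, 3)]
Unfold 5 (reflect across h@4): 32 holes -> [(0, 0), (0, 1), (0, 2), (0, 3), (1, 0), (1, 1), (1, 2), (1, 3), (2, 0), (2, 1), (2, 2), (2, 3), (3, 0), (3, 1), (3, 2), (3, 3), (4, 0), (4, 1), (4, 2), (4, 3), (5, 0), (5, 1), (5, 2), (5, 3), (6, 0), (6, 1), (6, 2), (6, 3), (7, 0), (7, 1), (7, 2), (7, 3)]

Answer: 32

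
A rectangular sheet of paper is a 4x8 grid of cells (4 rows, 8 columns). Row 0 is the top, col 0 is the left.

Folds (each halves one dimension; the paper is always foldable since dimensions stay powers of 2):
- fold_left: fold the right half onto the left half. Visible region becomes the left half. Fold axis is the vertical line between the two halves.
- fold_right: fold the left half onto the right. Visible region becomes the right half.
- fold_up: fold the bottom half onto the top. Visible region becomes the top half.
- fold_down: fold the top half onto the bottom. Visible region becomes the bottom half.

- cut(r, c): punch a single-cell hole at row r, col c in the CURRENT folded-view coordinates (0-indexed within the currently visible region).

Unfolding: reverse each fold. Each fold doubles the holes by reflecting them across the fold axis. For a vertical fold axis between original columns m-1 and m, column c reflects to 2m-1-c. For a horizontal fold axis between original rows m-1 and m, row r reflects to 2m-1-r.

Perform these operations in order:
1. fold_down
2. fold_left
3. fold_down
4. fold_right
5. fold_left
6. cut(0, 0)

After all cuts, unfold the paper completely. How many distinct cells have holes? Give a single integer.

Answer: 32

Derivation:
Op 1 fold_down: fold axis h@2; visible region now rows[2,4) x cols[0,8) = 2x8
Op 2 fold_left: fold axis v@4; visible region now rows[2,4) x cols[0,4) = 2x4
Op 3 fold_down: fold axis h@3; visible region now rows[3,4) x cols[0,4) = 1x4
Op 4 fold_right: fold axis v@2; visible region now rows[3,4) x cols[2,4) = 1x2
Op 5 fold_left: fold axis v@3; visible region now rows[3,4) x cols[2,3) = 1x1
Op 6 cut(0, 0): punch at orig (3,2); cuts so far [(3, 2)]; region rows[3,4) x cols[2,3) = 1x1
Unfold 1 (reflect across v@3): 2 holes -> [(3, 2), (3, 3)]
Unfold 2 (reflect across v@2): 4 holes -> [(3, 0), (3, 1), (3, 2), (3, 3)]
Unfold 3 (reflect across h@3): 8 holes -> [(2, 0), (2, 1), (2, 2), (2, 3), (3, 0), (3, 1), (3, 2), (3, 3)]
Unfold 4 (reflect across v@4): 16 holes -> [(2, 0), (2, 1), (2, 2), (2, 3), (2, 4), (2, 5), (2, 6), (2, 7), (3, 0), (3, 1), (3, 2), (3, 3), (3, 4), (3, 5), (3, 6), (3, 7)]
Unfold 5 (reflect across h@2): 32 holes -> [(0, 0), (0, 1), (0, 2), (0, 3), (0, 4), (0, 5), (0, 6), (0, 7), (1, 0), (1, 1), (1, 2), (1, 3), (1, 4), (1, 5), (1, 6), (1, 7), (2, 0), (2, 1), (2, 2), (2, 3), (2, 4), (2, 5), (2, 6), (2, 7), (3, 0), (3, 1), (3, 2), (3, 3), (3, 4), (3, 5), (3, 6), (3, 7)]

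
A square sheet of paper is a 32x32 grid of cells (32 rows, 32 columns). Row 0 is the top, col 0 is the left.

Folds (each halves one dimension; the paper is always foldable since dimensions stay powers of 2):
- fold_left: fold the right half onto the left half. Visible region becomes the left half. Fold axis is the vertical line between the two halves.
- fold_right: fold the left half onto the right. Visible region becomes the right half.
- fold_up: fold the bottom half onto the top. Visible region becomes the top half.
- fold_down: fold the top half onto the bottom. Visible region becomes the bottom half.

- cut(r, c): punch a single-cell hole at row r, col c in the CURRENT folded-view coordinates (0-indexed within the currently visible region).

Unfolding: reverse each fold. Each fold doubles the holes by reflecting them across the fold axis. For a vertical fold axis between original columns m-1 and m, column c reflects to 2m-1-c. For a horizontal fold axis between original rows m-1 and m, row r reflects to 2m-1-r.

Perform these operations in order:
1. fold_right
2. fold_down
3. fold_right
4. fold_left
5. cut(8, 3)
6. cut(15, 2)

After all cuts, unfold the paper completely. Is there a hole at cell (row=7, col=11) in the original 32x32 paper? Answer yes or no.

Op 1 fold_right: fold axis v@16; visible region now rows[0,32) x cols[16,32) = 32x16
Op 2 fold_down: fold axis h@16; visible region now rows[16,32) x cols[16,32) = 16x16
Op 3 fold_right: fold axis v@24; visible region now rows[16,32) x cols[24,32) = 16x8
Op 4 fold_left: fold axis v@28; visible region now rows[16,32) x cols[24,28) = 16x4
Op 5 cut(8, 3): punch at orig (24,27); cuts so far [(24, 27)]; region rows[16,32) x cols[24,28) = 16x4
Op 6 cut(15, 2): punch at orig (31,26); cuts so far [(24, 27), (31, 26)]; region rows[16,32) x cols[24,28) = 16x4
Unfold 1 (reflect across v@28): 4 holes -> [(24, 27), (24, 28), (31, 26), (31, 29)]
Unfold 2 (reflect across v@24): 8 holes -> [(24, 19), (24, 20), (24, 27), (24, 28), (31, 18), (31, 21), (31, 26), (31, 29)]
Unfold 3 (reflect across h@16): 16 holes -> [(0, 18), (0, 21), (0, 26), (0, 29), (7, 19), (7, 20), (7, 27), (7, 28), (24, 19), (24, 20), (24, 27), (24, 28), (31, 18), (31, 21), (31, 26), (31, 29)]
Unfold 4 (reflect across v@16): 32 holes -> [(0, 2), (0, 5), (0, 10), (0, 13), (0, 18), (0, 21), (0, 26), (0, 29), (7, 3), (7, 4), (7, 11), (7, 12), (7, 19), (7, 20), (7, 27), (7, 28), (24, 3), (24, 4), (24, 11), (24, 12), (24, 19), (24, 20), (24, 27), (24, 28), (31, 2), (31, 5), (31, 10), (31, 13), (31, 18), (31, 21), (31, 26), (31, 29)]
Holes: [(0, 2), (0, 5), (0, 10), (0, 13), (0, 18), (0, 21), (0, 26), (0, 29), (7, 3), (7, 4), (7, 11), (7, 12), (7, 19), (7, 20), (7, 27), (7, 28), (24, 3), (24, 4), (24, 11), (24, 12), (24, 19), (24, 20), (24, 27), (24, 28), (31, 2), (31, 5), (31, 10), (31, 13), (31, 18), (31, 21), (31, 26), (31, 29)]

Answer: yes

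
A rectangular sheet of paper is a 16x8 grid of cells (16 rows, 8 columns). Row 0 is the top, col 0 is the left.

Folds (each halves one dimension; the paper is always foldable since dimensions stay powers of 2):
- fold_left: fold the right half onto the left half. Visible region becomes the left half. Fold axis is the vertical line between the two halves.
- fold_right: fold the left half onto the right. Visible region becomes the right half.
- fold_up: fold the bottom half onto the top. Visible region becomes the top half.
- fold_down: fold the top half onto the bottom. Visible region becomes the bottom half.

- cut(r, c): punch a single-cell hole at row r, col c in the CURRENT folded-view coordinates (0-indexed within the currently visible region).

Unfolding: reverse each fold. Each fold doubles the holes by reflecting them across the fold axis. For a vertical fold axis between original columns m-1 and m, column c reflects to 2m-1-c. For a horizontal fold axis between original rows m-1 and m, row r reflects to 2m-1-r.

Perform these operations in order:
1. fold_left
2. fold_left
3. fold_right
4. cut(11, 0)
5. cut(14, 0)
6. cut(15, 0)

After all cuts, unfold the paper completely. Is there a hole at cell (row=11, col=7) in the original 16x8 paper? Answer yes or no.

Op 1 fold_left: fold axis v@4; visible region now rows[0,16) x cols[0,4) = 16x4
Op 2 fold_left: fold axis v@2; visible region now rows[0,16) x cols[0,2) = 16x2
Op 3 fold_right: fold axis v@1; visible region now rows[0,16) x cols[1,2) = 16x1
Op 4 cut(11, 0): punch at orig (11,1); cuts so far [(11, 1)]; region rows[0,16) x cols[1,2) = 16x1
Op 5 cut(14, 0): punch at orig (14,1); cuts so far [(11, 1), (14, 1)]; region rows[0,16) x cols[1,2) = 16x1
Op 6 cut(15, 0): punch at orig (15,1); cuts so far [(11, 1), (14, 1), (15, 1)]; region rows[0,16) x cols[1,2) = 16x1
Unfold 1 (reflect across v@1): 6 holes -> [(11, 0), (11, 1), (14, 0), (14, 1), (15, 0), (15, 1)]
Unfold 2 (reflect across v@2): 12 holes -> [(11, 0), (11, 1), (11, 2), (11, 3), (14, 0), (14, 1), (14, 2), (14, 3), (15, 0), (15, 1), (15, 2), (15, 3)]
Unfold 3 (reflect across v@4): 24 holes -> [(11, 0), (11, 1), (11, 2), (11, 3), (11, 4), (11, 5), (11, 6), (11, 7), (14, 0), (14, 1), (14, 2), (14, 3), (14, 4), (14, 5), (14, 6), (14, 7), (15, 0), (15, 1), (15, 2), (15, 3), (15, 4), (15, 5), (15, 6), (15, 7)]
Holes: [(11, 0), (11, 1), (11, 2), (11, 3), (11, 4), (11, 5), (11, 6), (11, 7), (14, 0), (14, 1), (14, 2), (14, 3), (14, 4), (14, 5), (14, 6), (14, 7), (15, 0), (15, 1), (15, 2), (15, 3), (15, 4), (15, 5), (15, 6), (15, 7)]

Answer: yes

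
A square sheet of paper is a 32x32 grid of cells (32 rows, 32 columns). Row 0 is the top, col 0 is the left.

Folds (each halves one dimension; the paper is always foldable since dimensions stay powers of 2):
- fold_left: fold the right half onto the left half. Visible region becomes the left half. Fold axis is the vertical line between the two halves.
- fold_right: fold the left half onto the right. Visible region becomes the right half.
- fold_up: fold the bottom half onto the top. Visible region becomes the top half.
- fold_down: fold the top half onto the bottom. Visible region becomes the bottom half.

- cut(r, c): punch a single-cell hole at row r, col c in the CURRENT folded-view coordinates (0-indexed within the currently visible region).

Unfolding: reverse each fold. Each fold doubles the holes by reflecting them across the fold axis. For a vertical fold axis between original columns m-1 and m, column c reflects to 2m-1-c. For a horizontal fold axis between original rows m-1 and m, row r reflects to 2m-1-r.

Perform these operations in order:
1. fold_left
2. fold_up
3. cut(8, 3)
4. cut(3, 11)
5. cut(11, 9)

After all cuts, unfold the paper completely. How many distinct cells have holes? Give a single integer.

Answer: 12

Derivation:
Op 1 fold_left: fold axis v@16; visible region now rows[0,32) x cols[0,16) = 32x16
Op 2 fold_up: fold axis h@16; visible region now rows[0,16) x cols[0,16) = 16x16
Op 3 cut(8, 3): punch at orig (8,3); cuts so far [(8, 3)]; region rows[0,16) x cols[0,16) = 16x16
Op 4 cut(3, 11): punch at orig (3,11); cuts so far [(3, 11), (8, 3)]; region rows[0,16) x cols[0,16) = 16x16
Op 5 cut(11, 9): punch at orig (11,9); cuts so far [(3, 11), (8, 3), (11, 9)]; region rows[0,16) x cols[0,16) = 16x16
Unfold 1 (reflect across h@16): 6 holes -> [(3, 11), (8, 3), (11, 9), (20, 9), (23, 3), (28, 11)]
Unfold 2 (reflect across v@16): 12 holes -> [(3, 11), (3, 20), (8, 3), (8, 28), (11, 9), (11, 22), (20, 9), (20, 22), (23, 3), (23, 28), (28, 11), (28, 20)]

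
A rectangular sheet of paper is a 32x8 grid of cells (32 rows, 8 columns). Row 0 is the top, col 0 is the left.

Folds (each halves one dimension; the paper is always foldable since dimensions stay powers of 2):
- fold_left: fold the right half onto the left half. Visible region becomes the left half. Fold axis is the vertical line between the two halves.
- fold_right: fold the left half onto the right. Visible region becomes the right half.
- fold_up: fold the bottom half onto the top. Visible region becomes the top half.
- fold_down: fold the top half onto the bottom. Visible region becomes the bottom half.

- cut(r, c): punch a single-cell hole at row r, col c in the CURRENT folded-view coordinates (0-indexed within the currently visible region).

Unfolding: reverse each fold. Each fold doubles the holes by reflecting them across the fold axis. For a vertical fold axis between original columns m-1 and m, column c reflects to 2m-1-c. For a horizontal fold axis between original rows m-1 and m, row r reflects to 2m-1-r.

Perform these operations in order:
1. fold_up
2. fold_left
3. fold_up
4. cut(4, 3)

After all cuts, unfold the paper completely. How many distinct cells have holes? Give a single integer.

Op 1 fold_up: fold axis h@16; visible region now rows[0,16) x cols[0,8) = 16x8
Op 2 fold_left: fold axis v@4; visible region now rows[0,16) x cols[0,4) = 16x4
Op 3 fold_up: fold axis h@8; visible region now rows[0,8) x cols[0,4) = 8x4
Op 4 cut(4, 3): punch at orig (4,3); cuts so far [(4, 3)]; region rows[0,8) x cols[0,4) = 8x4
Unfold 1 (reflect across h@8): 2 holes -> [(4, 3), (11, 3)]
Unfold 2 (reflect across v@4): 4 holes -> [(4, 3), (4, 4), (11, 3), (11, 4)]
Unfold 3 (reflect across h@16): 8 holes -> [(4, 3), (4, 4), (11, 3), (11, 4), (20, 3), (20, 4), (27, 3), (27, 4)]

Answer: 8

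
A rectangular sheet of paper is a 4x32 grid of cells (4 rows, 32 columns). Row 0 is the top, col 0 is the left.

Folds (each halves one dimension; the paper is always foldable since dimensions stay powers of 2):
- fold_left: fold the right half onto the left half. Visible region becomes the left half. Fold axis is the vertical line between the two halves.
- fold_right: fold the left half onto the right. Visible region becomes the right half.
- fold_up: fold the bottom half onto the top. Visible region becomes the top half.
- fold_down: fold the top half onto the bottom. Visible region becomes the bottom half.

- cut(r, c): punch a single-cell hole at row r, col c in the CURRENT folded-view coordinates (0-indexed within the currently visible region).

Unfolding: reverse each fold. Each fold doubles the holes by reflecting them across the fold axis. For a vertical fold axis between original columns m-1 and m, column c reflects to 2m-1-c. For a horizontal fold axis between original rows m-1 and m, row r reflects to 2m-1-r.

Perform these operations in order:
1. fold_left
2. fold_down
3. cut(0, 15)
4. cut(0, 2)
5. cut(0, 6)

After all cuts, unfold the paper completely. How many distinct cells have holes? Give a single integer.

Answer: 12

Derivation:
Op 1 fold_left: fold axis v@16; visible region now rows[0,4) x cols[0,16) = 4x16
Op 2 fold_down: fold axis h@2; visible region now rows[2,4) x cols[0,16) = 2x16
Op 3 cut(0, 15): punch at orig (2,15); cuts so far [(2, 15)]; region rows[2,4) x cols[0,16) = 2x16
Op 4 cut(0, 2): punch at orig (2,2); cuts so far [(2, 2), (2, 15)]; region rows[2,4) x cols[0,16) = 2x16
Op 5 cut(0, 6): punch at orig (2,6); cuts so far [(2, 2), (2, 6), (2, 15)]; region rows[2,4) x cols[0,16) = 2x16
Unfold 1 (reflect across h@2): 6 holes -> [(1, 2), (1, 6), (1, 15), (2, 2), (2, 6), (2, 15)]
Unfold 2 (reflect across v@16): 12 holes -> [(1, 2), (1, 6), (1, 15), (1, 16), (1, 25), (1, 29), (2, 2), (2, 6), (2, 15), (2, 16), (2, 25), (2, 29)]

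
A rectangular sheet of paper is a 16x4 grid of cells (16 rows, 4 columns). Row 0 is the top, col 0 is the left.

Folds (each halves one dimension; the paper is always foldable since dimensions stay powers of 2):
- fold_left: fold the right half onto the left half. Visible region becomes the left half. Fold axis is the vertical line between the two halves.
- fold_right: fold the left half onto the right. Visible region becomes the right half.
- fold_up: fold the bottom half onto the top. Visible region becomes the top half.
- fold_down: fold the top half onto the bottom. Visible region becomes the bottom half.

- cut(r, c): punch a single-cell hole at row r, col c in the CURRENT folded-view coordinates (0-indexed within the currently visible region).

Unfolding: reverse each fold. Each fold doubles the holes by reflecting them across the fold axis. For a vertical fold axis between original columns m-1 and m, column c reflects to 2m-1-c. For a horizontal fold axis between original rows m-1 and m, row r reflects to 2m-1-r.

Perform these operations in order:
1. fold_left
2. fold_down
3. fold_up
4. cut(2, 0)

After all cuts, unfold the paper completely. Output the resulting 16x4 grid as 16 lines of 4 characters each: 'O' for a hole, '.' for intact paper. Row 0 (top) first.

Answer: ....
....
O..O
....
....
O..O
....
....
....
....
O..O
....
....
O..O
....
....

Derivation:
Op 1 fold_left: fold axis v@2; visible region now rows[0,16) x cols[0,2) = 16x2
Op 2 fold_down: fold axis h@8; visible region now rows[8,16) x cols[0,2) = 8x2
Op 3 fold_up: fold axis h@12; visible region now rows[8,12) x cols[0,2) = 4x2
Op 4 cut(2, 0): punch at orig (10,0); cuts so far [(10, 0)]; region rows[8,12) x cols[0,2) = 4x2
Unfold 1 (reflect across h@12): 2 holes -> [(10, 0), (13, 0)]
Unfold 2 (reflect across h@8): 4 holes -> [(2, 0), (5, 0), (10, 0), (13, 0)]
Unfold 3 (reflect across v@2): 8 holes -> [(2, 0), (2, 3), (5, 0), (5, 3), (10, 0), (10, 3), (13, 0), (13, 3)]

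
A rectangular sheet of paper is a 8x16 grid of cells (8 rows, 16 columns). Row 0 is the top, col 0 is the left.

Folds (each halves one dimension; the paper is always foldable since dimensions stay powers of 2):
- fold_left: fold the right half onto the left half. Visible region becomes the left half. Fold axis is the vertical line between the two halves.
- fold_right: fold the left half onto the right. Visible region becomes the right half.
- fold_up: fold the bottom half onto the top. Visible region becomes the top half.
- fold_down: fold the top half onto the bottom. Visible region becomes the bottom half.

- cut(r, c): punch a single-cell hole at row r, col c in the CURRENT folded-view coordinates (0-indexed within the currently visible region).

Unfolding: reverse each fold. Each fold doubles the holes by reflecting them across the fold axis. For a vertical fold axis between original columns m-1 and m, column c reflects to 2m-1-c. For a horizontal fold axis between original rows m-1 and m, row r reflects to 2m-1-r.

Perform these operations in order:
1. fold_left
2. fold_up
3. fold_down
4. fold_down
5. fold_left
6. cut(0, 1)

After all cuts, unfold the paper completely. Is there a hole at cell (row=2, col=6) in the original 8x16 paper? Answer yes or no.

Op 1 fold_left: fold axis v@8; visible region now rows[0,8) x cols[0,8) = 8x8
Op 2 fold_up: fold axis h@4; visible region now rows[0,4) x cols[0,8) = 4x8
Op 3 fold_down: fold axis h@2; visible region now rows[2,4) x cols[0,8) = 2x8
Op 4 fold_down: fold axis h@3; visible region now rows[3,4) x cols[0,8) = 1x8
Op 5 fold_left: fold axis v@4; visible region now rows[3,4) x cols[0,4) = 1x4
Op 6 cut(0, 1): punch at orig (3,1); cuts so far [(3, 1)]; region rows[3,4) x cols[0,4) = 1x4
Unfold 1 (reflect across v@4): 2 holes -> [(3, 1), (3, 6)]
Unfold 2 (reflect across h@3): 4 holes -> [(2, 1), (2, 6), (3, 1), (3, 6)]
Unfold 3 (reflect across h@2): 8 holes -> [(0, 1), (0, 6), (1, 1), (1, 6), (2, 1), (2, 6), (3, 1), (3, 6)]
Unfold 4 (reflect across h@4): 16 holes -> [(0, 1), (0, 6), (1, 1), (1, 6), (2, 1), (2, 6), (3, 1), (3, 6), (4, 1), (4, 6), (5, 1), (5, 6), (6, 1), (6, 6), (7, 1), (7, 6)]
Unfold 5 (reflect across v@8): 32 holes -> [(0, 1), (0, 6), (0, 9), (0, 14), (1, 1), (1, 6), (1, 9), (1, 14), (2, 1), (2, 6), (2, 9), (2, 14), (3, 1), (3, 6), (3, 9), (3, 14), (4, 1), (4, 6), (4, 9), (4, 14), (5, 1), (5, 6), (5, 9), (5, 14), (6, 1), (6, 6), (6, 9), (6, 14), (7, 1), (7, 6), (7, 9), (7, 14)]
Holes: [(0, 1), (0, 6), (0, 9), (0, 14), (1, 1), (1, 6), (1, 9), (1, 14), (2, 1), (2, 6), (2, 9), (2, 14), (3, 1), (3, 6), (3, 9), (3, 14), (4, 1), (4, 6), (4, 9), (4, 14), (5, 1), (5, 6), (5, 9), (5, 14), (6, 1), (6, 6), (6, 9), (6, 14), (7, 1), (7, 6), (7, 9), (7, 14)]

Answer: yes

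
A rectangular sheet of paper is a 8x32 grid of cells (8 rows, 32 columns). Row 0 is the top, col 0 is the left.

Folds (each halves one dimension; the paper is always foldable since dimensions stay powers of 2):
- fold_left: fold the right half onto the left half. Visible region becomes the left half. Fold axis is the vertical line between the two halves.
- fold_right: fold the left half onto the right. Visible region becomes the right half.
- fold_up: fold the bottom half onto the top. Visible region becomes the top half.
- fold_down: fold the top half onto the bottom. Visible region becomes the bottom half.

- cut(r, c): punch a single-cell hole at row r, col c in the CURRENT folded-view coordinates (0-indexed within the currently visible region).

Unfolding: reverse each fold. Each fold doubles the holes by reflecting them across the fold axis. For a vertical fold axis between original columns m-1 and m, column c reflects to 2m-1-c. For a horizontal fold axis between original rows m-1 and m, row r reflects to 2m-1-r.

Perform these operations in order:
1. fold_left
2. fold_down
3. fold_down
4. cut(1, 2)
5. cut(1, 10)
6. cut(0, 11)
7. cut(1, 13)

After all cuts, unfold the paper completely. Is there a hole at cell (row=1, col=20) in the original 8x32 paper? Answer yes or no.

Op 1 fold_left: fold axis v@16; visible region now rows[0,8) x cols[0,16) = 8x16
Op 2 fold_down: fold axis h@4; visible region now rows[4,8) x cols[0,16) = 4x16
Op 3 fold_down: fold axis h@6; visible region now rows[6,8) x cols[0,16) = 2x16
Op 4 cut(1, 2): punch at orig (7,2); cuts so far [(7, 2)]; region rows[6,8) x cols[0,16) = 2x16
Op 5 cut(1, 10): punch at orig (7,10); cuts so far [(7, 2), (7, 10)]; region rows[6,8) x cols[0,16) = 2x16
Op 6 cut(0, 11): punch at orig (6,11); cuts so far [(6, 11), (7, 2), (7, 10)]; region rows[6,8) x cols[0,16) = 2x16
Op 7 cut(1, 13): punch at orig (7,13); cuts so far [(6, 11), (7, 2), (7, 10), (7, 13)]; region rows[6,8) x cols[0,16) = 2x16
Unfold 1 (reflect across h@6): 8 holes -> [(4, 2), (4, 10), (4, 13), (5, 11), (6, 11), (7, 2), (7, 10), (7, 13)]
Unfold 2 (reflect across h@4): 16 holes -> [(0, 2), (0, 10), (0, 13), (1, 11), (2, 11), (3, 2), (3, 10), (3, 13), (4, 2), (4, 10), (4, 13), (5, 11), (6, 11), (7, 2), (7, 10), (7, 13)]
Unfold 3 (reflect across v@16): 32 holes -> [(0, 2), (0, 10), (0, 13), (0, 18), (0, 21), (0, 29), (1, 11), (1, 20), (2, 11), (2, 20), (3, 2), (3, 10), (3, 13), (3, 18), (3, 21), (3, 29), (4, 2), (4, 10), (4, 13), (4, 18), (4, 21), (4, 29), (5, 11), (5, 20), (6, 11), (6, 20), (7, 2), (7, 10), (7, 13), (7, 18), (7, 21), (7, 29)]
Holes: [(0, 2), (0, 10), (0, 13), (0, 18), (0, 21), (0, 29), (1, 11), (1, 20), (2, 11), (2, 20), (3, 2), (3, 10), (3, 13), (3, 18), (3, 21), (3, 29), (4, 2), (4, 10), (4, 13), (4, 18), (4, 21), (4, 29), (5, 11), (5, 20), (6, 11), (6, 20), (7, 2), (7, 10), (7, 13), (7, 18), (7, 21), (7, 29)]

Answer: yes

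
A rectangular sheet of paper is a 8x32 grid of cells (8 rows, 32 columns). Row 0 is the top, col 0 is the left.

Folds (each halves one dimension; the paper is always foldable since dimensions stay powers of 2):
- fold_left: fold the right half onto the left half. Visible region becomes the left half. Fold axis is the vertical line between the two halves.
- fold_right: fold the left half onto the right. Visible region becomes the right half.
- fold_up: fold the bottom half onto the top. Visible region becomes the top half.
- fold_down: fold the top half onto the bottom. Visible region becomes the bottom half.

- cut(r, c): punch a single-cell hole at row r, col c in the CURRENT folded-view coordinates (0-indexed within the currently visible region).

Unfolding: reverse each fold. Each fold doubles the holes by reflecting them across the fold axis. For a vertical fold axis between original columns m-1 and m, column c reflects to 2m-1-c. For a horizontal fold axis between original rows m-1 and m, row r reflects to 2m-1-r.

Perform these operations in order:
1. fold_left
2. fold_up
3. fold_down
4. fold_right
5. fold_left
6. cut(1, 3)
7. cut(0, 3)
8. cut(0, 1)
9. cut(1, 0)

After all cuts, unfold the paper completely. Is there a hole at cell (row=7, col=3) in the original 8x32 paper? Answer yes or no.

Answer: yes

Derivation:
Op 1 fold_left: fold axis v@16; visible region now rows[0,8) x cols[0,16) = 8x16
Op 2 fold_up: fold axis h@4; visible region now rows[0,4) x cols[0,16) = 4x16
Op 3 fold_down: fold axis h@2; visible region now rows[2,4) x cols[0,16) = 2x16
Op 4 fold_right: fold axis v@8; visible region now rows[2,4) x cols[8,16) = 2x8
Op 5 fold_left: fold axis v@12; visible region now rows[2,4) x cols[8,12) = 2x4
Op 6 cut(1, 3): punch at orig (3,11); cuts so far [(3, 11)]; region rows[2,4) x cols[8,12) = 2x4
Op 7 cut(0, 3): punch at orig (2,11); cuts so far [(2, 11), (3, 11)]; region rows[2,4) x cols[8,12) = 2x4
Op 8 cut(0, 1): punch at orig (2,9); cuts so far [(2, 9), (2, 11), (3, 11)]; region rows[2,4) x cols[8,12) = 2x4
Op 9 cut(1, 0): punch at orig (3,8); cuts so far [(2, 9), (2, 11), (3, 8), (3, 11)]; region rows[2,4) x cols[8,12) = 2x4
Unfold 1 (reflect across v@12): 8 holes -> [(2, 9), (2, 11), (2, 12), (2, 14), (3, 8), (3, 11), (3, 12), (3, 15)]
Unfold 2 (reflect across v@8): 16 holes -> [(2, 1), (2, 3), (2, 4), (2, 6), (2, 9), (2, 11), (2, 12), (2, 14), (3, 0), (3, 3), (3, 4), (3, 7), (3, 8), (3, 11), (3, 12), (3, 15)]
Unfold 3 (reflect across h@2): 32 holes -> [(0, 0), (0, 3), (0, 4), (0, 7), (0, 8), (0, 11), (0, 12), (0, 15), (1, 1), (1, 3), (1, 4), (1, 6), (1, 9), (1, 11), (1, 12), (1, 14), (2, 1), (2, 3), (2, 4), (2, 6), (2, 9), (2, 11), (2, 12), (2, 14), (3, 0), (3, 3), (3, 4), (3, 7), (3, 8), (3, 11), (3, 12), (3, 15)]
Unfold 4 (reflect across h@4): 64 holes -> [(0, 0), (0, 3), (0, 4), (0, 7), (0, 8), (0, 11), (0, 12), (0, 15), (1, 1), (1, 3), (1, 4), (1, 6), (1, 9), (1, 11), (1, 12), (1, 14), (2, 1), (2, 3), (2, 4), (2, 6), (2, 9), (2, 11), (2, 12), (2, 14), (3, 0), (3, 3), (3, 4), (3, 7), (3, 8), (3, 11), (3, 12), (3, 15), (4, 0), (4, 3), (4, 4), (4, 7), (4, 8), (4, 11), (4, 12), (4, 15), (5, 1), (5, 3), (5, 4), (5, 6), (5, 9), (5, 11), (5, 12), (5, 14), (6, 1), (6, 3), (6, 4), (6, 6), (6, 9), (6, 11), (6, 12), (6, 14), (7, 0), (7, 3), (7, 4), (7, 7), (7, 8), (7, 11), (7, 12), (7, 15)]
Unfold 5 (reflect across v@16): 128 holes -> [(0, 0), (0, 3), (0, 4), (0, 7), (0, 8), (0, 11), (0, 12), (0, 15), (0, 16), (0, 19), (0, 20), (0, 23), (0, 24), (0, 27), (0, 28), (0, 31), (1, 1), (1, 3), (1, 4), (1, 6), (1, 9), (1, 11), (1, 12), (1, 14), (1, 17), (1, 19), (1, 20), (1, 22), (1, 25), (1, 27), (1, 28), (1, 30), (2, 1), (2, 3), (2, 4), (2, 6), (2, 9), (2, 11), (2, 12), (2, 14), (2, 17), (2, 19), (2, 20), (2, 22), (2, 25), (2, 27), (2, 28), (2, 30), (3, 0), (3, 3), (3, 4), (3, 7), (3, 8), (3, 11), (3, 12), (3, 15), (3, 16), (3, 19), (3, 20), (3, 23), (3, 24), (3, 27), (3, 28), (3, 31), (4, 0), (4, 3), (4, 4), (4, 7), (4, 8), (4, 11), (4, 12), (4, 15), (4, 16), (4, 19), (4, 20), (4, 23), (4, 24), (4, 27), (4, 28), (4, 31), (5, 1), (5, 3), (5, 4), (5, 6), (5, 9), (5, 11), (5, 12), (5, 14), (5, 17), (5, 19), (5, 20), (5, 22), (5, 25), (5, 27), (5, 28), (5, 30), (6, 1), (6, 3), (6, 4), (6, 6), (6, 9), (6, 11), (6, 12), (6, 14), (6, 17), (6, 19), (6, 20), (6, 22), (6, 25), (6, 27), (6, 28), (6, 30), (7, 0), (7, 3), (7, 4), (7, 7), (7, 8), (7, 11), (7, 12), (7, 15), (7, 16), (7, 19), (7, 20), (7, 23), (7, 24), (7, 27), (7, 28), (7, 31)]
Holes: [(0, 0), (0, 3), (0, 4), (0, 7), (0, 8), (0, 11), (0, 12), (0, 15), (0, 16), (0, 19), (0, 20), (0, 23), (0, 24), (0, 27), (0, 28), (0, 31), (1, 1), (1, 3), (1, 4), (1, 6), (1, 9), (1, 11), (1, 12), (1, 14), (1, 17), (1, 19), (1, 20), (1, 22), (1, 25), (1, 27), (1, 28), (1, 30), (2, 1), (2, 3), (2, 4), (2, 6), (2, 9), (2, 11), (2, 12), (2, 14), (2, 17), (2, 19), (2, 20), (2, 22), (2, 25), (2, 27), (2, 28), (2, 30), (3, 0), (3, 3), (3, 4), (3, 7), (3, 8), (3, 11), (3, 12), (3, 15), (3, 16), (3, 19), (3, 20), (3, 23), (3, 24), (3, 27), (3, 28), (3, 31), (4, 0), (4, 3), (4, 4), (4, 7), (4, 8), (4, 11), (4, 12), (4, 15), (4, 16), (4, 19), (4, 20), (4, 23), (4, 24), (4, 27), (4, 28), (4, 31), (5, 1), (5, 3), (5, 4), (5, 6), (5, 9), (5, 11), (5, 12), (5, 14), (5, 17), (5, 19), (5, 20), (5, 22), (5, 25), (5, 27), (5, 28), (5, 30), (6, 1), (6, 3), (6, 4), (6, 6), (6, 9), (6, 11), (6, 12), (6, 14), (6, 17), (6, 19), (6, 20), (6, 22), (6, 25), (6, 27), (6, 28), (6, 30), (7, 0), (7, 3), (7, 4), (7, 7), (7, 8), (7, 11), (7, 12), (7, 15), (7, 16), (7, 19), (7, 20), (7, 23), (7, 24), (7, 27), (7, 28), (7, 31)]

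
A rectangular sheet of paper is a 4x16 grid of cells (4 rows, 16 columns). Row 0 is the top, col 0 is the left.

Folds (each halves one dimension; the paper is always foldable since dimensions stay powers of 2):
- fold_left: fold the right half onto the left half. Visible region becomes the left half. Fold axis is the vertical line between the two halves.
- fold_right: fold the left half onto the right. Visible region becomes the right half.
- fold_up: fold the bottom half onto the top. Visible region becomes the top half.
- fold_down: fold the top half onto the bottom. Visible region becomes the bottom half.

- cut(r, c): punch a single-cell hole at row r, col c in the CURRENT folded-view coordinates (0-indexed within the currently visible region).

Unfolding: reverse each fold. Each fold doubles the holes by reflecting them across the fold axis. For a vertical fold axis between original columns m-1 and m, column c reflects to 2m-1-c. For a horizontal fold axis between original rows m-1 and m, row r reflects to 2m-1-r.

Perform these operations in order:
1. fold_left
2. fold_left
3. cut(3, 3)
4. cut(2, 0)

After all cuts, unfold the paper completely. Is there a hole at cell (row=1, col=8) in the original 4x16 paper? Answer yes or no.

Op 1 fold_left: fold axis v@8; visible region now rows[0,4) x cols[0,8) = 4x8
Op 2 fold_left: fold axis v@4; visible region now rows[0,4) x cols[0,4) = 4x4
Op 3 cut(3, 3): punch at orig (3,3); cuts so far [(3, 3)]; region rows[0,4) x cols[0,4) = 4x4
Op 4 cut(2, 0): punch at orig (2,0); cuts so far [(2, 0), (3, 3)]; region rows[0,4) x cols[0,4) = 4x4
Unfold 1 (reflect across v@4): 4 holes -> [(2, 0), (2, 7), (3, 3), (3, 4)]
Unfold 2 (reflect across v@8): 8 holes -> [(2, 0), (2, 7), (2, 8), (2, 15), (3, 3), (3, 4), (3, 11), (3, 12)]
Holes: [(2, 0), (2, 7), (2, 8), (2, 15), (3, 3), (3, 4), (3, 11), (3, 12)]

Answer: no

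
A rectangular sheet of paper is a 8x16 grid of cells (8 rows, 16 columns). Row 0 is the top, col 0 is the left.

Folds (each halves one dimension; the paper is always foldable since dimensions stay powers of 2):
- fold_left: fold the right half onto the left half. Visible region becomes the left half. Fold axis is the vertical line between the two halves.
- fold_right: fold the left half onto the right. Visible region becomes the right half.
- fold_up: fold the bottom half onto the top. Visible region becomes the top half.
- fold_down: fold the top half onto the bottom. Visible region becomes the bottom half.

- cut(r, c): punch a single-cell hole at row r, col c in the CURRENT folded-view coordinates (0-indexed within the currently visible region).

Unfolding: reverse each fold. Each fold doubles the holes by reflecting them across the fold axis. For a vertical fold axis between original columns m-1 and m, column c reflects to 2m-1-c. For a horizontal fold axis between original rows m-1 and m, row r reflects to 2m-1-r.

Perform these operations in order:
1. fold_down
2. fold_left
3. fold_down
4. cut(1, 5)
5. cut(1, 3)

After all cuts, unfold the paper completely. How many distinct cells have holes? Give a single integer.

Op 1 fold_down: fold axis h@4; visible region now rows[4,8) x cols[0,16) = 4x16
Op 2 fold_left: fold axis v@8; visible region now rows[4,8) x cols[0,8) = 4x8
Op 3 fold_down: fold axis h@6; visible region now rows[6,8) x cols[0,8) = 2x8
Op 4 cut(1, 5): punch at orig (7,5); cuts so far [(7, 5)]; region rows[6,8) x cols[0,8) = 2x8
Op 5 cut(1, 3): punch at orig (7,3); cuts so far [(7, 3), (7, 5)]; region rows[6,8) x cols[0,8) = 2x8
Unfold 1 (reflect across h@6): 4 holes -> [(4, 3), (4, 5), (7, 3), (7, 5)]
Unfold 2 (reflect across v@8): 8 holes -> [(4, 3), (4, 5), (4, 10), (4, 12), (7, 3), (7, 5), (7, 10), (7, 12)]
Unfold 3 (reflect across h@4): 16 holes -> [(0, 3), (0, 5), (0, 10), (0, 12), (3, 3), (3, 5), (3, 10), (3, 12), (4, 3), (4, 5), (4, 10), (4, 12), (7, 3), (7, 5), (7, 10), (7, 12)]

Answer: 16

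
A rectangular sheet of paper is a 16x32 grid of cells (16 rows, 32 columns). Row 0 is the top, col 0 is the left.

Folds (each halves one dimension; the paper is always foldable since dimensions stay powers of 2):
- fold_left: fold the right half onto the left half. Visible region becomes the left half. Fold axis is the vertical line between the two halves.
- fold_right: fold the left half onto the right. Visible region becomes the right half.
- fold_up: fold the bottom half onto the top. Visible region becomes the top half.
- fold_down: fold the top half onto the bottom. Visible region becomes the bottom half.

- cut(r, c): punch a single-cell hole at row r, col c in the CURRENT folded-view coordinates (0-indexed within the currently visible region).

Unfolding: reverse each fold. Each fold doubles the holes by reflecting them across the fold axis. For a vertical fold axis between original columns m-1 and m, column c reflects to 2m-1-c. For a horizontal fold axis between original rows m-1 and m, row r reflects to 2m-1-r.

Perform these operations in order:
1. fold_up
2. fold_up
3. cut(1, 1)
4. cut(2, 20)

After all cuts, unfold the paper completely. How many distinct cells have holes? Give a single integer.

Op 1 fold_up: fold axis h@8; visible region now rows[0,8) x cols[0,32) = 8x32
Op 2 fold_up: fold axis h@4; visible region now rows[0,4) x cols[0,32) = 4x32
Op 3 cut(1, 1): punch at orig (1,1); cuts so far [(1, 1)]; region rows[0,4) x cols[0,32) = 4x32
Op 4 cut(2, 20): punch at orig (2,20); cuts so far [(1, 1), (2, 20)]; region rows[0,4) x cols[0,32) = 4x32
Unfold 1 (reflect across h@4): 4 holes -> [(1, 1), (2, 20), (5, 20), (6, 1)]
Unfold 2 (reflect across h@8): 8 holes -> [(1, 1), (2, 20), (5, 20), (6, 1), (9, 1), (10, 20), (13, 20), (14, 1)]

Answer: 8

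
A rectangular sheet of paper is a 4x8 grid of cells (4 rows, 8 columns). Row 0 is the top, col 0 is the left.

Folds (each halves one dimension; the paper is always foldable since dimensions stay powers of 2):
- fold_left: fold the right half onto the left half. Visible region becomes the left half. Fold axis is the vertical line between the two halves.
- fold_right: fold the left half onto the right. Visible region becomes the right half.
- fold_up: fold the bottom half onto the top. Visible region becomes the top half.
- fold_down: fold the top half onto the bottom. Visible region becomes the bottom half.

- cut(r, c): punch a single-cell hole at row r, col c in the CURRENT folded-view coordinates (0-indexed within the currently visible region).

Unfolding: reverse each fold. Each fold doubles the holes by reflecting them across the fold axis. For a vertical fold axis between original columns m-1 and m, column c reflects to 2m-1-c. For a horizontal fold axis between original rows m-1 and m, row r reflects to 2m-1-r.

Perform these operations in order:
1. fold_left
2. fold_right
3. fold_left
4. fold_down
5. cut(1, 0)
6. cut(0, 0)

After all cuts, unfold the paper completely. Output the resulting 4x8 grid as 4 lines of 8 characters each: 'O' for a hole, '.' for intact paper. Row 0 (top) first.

Op 1 fold_left: fold axis v@4; visible region now rows[0,4) x cols[0,4) = 4x4
Op 2 fold_right: fold axis v@2; visible region now rows[0,4) x cols[2,4) = 4x2
Op 3 fold_left: fold axis v@3; visible region now rows[0,4) x cols[2,3) = 4x1
Op 4 fold_down: fold axis h@2; visible region now rows[2,4) x cols[2,3) = 2x1
Op 5 cut(1, 0): punch at orig (3,2); cuts so far [(3, 2)]; region rows[2,4) x cols[2,3) = 2x1
Op 6 cut(0, 0): punch at orig (2,2); cuts so far [(2, 2), (3, 2)]; region rows[2,4) x cols[2,3) = 2x1
Unfold 1 (reflect across h@2): 4 holes -> [(0, 2), (1, 2), (2, 2), (3, 2)]
Unfold 2 (reflect across v@3): 8 holes -> [(0, 2), (0, 3), (1, 2), (1, 3), (2, 2), (2, 3), (3, 2), (3, 3)]
Unfold 3 (reflect across v@2): 16 holes -> [(0, 0), (0, 1), (0, 2), (0, 3), (1, 0), (1, 1), (1, 2), (1, 3), (2, 0), (2, 1), (2, 2), (2, 3), (3, 0), (3, 1), (3, 2), (3, 3)]
Unfold 4 (reflect across v@4): 32 holes -> [(0, 0), (0, 1), (0, 2), (0, 3), (0, 4), (0, 5), (0, 6), (0, 7), (1, 0), (1, 1), (1, 2), (1, 3), (1, 4), (1, 5), (1, 6), (1, 7), (2, 0), (2, 1), (2, 2), (2, 3), (2, 4), (2, 5), (2, 6), (2, 7), (3, 0), (3, 1), (3, 2), (3, 3), (3, 4), (3, 5), (3, 6), (3, 7)]

Answer: OOOOOOOO
OOOOOOOO
OOOOOOOO
OOOOOOOO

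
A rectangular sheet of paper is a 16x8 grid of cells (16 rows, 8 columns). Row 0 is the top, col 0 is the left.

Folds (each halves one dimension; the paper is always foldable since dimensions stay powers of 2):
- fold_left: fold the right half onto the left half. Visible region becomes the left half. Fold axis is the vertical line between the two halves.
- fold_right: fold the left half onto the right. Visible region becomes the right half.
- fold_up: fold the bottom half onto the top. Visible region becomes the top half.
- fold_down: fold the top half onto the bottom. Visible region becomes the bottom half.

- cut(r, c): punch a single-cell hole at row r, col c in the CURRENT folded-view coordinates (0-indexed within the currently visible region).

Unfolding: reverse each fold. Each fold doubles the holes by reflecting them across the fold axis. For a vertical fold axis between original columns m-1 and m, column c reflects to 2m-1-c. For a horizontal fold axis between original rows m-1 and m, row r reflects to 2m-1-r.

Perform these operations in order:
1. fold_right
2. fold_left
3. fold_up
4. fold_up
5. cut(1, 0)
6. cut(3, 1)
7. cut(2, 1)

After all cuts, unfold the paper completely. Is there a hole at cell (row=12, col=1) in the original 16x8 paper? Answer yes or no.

Answer: yes

Derivation:
Op 1 fold_right: fold axis v@4; visible region now rows[0,16) x cols[4,8) = 16x4
Op 2 fold_left: fold axis v@6; visible region now rows[0,16) x cols[4,6) = 16x2
Op 3 fold_up: fold axis h@8; visible region now rows[0,8) x cols[4,6) = 8x2
Op 4 fold_up: fold axis h@4; visible region now rows[0,4) x cols[4,6) = 4x2
Op 5 cut(1, 0): punch at orig (1,4); cuts so far [(1, 4)]; region rows[0,4) x cols[4,6) = 4x2
Op 6 cut(3, 1): punch at orig (3,5); cuts so far [(1, 4), (3, 5)]; region rows[0,4) x cols[4,6) = 4x2
Op 7 cut(2, 1): punch at orig (2,5); cuts so far [(1, 4), (2, 5), (3, 5)]; region rows[0,4) x cols[4,6) = 4x2
Unfold 1 (reflect across h@4): 6 holes -> [(1, 4), (2, 5), (3, 5), (4, 5), (5, 5), (6, 4)]
Unfold 2 (reflect across h@8): 12 holes -> [(1, 4), (2, 5), (3, 5), (4, 5), (5, 5), (6, 4), (9, 4), (10, 5), (11, 5), (12, 5), (13, 5), (14, 4)]
Unfold 3 (reflect across v@6): 24 holes -> [(1, 4), (1, 7), (2, 5), (2, 6), (3, 5), (3, 6), (4, 5), (4, 6), (5, 5), (5, 6), (6, 4), (6, 7), (9, 4), (9, 7), (10, 5), (10, 6), (11, 5), (11, 6), (12, 5), (12, 6), (13, 5), (13, 6), (14, 4), (14, 7)]
Unfold 4 (reflect across v@4): 48 holes -> [(1, 0), (1, 3), (1, 4), (1, 7), (2, 1), (2, 2), (2, 5), (2, 6), (3, 1), (3, 2), (3, 5), (3, 6), (4, 1), (4, 2), (4, 5), (4, 6), (5, 1), (5, 2), (5, 5), (5, 6), (6, 0), (6, 3), (6, 4), (6, 7), (9, 0), (9, 3), (9, 4), (9, 7), (10, 1), (10, 2), (10, 5), (10, 6), (11, 1), (11, 2), (11, 5), (11, 6), (12, 1), (12, 2), (12, 5), (12, 6), (13, 1), (13, 2), (13, 5), (13, 6), (14, 0), (14, 3), (14, 4), (14, 7)]
Holes: [(1, 0), (1, 3), (1, 4), (1, 7), (2, 1), (2, 2), (2, 5), (2, 6), (3, 1), (3, 2), (3, 5), (3, 6), (4, 1), (4, 2), (4, 5), (4, 6), (5, 1), (5, 2), (5, 5), (5, 6), (6, 0), (6, 3), (6, 4), (6, 7), (9, 0), (9, 3), (9, 4), (9, 7), (10, 1), (10, 2), (10, 5), (10, 6), (11, 1), (11, 2), (11, 5), (11, 6), (12, 1), (12, 2), (12, 5), (12, 6), (13, 1), (13, 2), (13, 5), (13, 6), (14, 0), (14, 3), (14, 4), (14, 7)]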